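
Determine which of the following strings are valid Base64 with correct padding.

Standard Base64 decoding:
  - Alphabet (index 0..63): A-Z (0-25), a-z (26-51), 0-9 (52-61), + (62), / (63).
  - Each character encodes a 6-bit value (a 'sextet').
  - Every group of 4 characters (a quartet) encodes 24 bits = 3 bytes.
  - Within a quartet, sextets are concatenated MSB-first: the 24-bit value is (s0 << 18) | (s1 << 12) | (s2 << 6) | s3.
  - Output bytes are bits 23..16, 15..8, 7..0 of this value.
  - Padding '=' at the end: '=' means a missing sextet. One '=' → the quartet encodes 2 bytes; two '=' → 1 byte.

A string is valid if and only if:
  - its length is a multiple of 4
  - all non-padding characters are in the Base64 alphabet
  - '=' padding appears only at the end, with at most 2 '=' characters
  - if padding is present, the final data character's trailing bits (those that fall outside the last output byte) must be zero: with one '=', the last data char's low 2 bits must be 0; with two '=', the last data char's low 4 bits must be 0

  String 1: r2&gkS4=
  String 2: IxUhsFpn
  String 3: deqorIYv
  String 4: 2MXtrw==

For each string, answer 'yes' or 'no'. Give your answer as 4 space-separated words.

Answer: no yes yes yes

Derivation:
String 1: 'r2&gkS4=' → invalid (bad char(s): ['&'])
String 2: 'IxUhsFpn' → valid
String 3: 'deqorIYv' → valid
String 4: '2MXtrw==' → valid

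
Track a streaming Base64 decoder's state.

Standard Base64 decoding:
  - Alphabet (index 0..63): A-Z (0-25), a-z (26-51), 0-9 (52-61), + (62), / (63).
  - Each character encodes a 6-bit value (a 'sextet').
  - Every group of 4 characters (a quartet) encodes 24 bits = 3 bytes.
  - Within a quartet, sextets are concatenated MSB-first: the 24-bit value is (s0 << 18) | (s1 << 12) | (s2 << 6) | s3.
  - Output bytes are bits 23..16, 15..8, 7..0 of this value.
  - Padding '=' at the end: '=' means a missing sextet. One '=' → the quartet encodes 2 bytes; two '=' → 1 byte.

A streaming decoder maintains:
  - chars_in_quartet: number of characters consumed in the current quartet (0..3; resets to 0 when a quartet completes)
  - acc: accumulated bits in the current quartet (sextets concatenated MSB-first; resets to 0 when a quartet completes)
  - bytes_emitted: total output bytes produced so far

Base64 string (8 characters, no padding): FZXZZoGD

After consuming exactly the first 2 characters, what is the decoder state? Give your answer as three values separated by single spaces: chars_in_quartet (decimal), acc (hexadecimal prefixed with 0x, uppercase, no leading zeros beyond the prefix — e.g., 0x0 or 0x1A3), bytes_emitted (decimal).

Answer: 2 0x159 0

Derivation:
After char 0 ('F'=5): chars_in_quartet=1 acc=0x5 bytes_emitted=0
After char 1 ('Z'=25): chars_in_quartet=2 acc=0x159 bytes_emitted=0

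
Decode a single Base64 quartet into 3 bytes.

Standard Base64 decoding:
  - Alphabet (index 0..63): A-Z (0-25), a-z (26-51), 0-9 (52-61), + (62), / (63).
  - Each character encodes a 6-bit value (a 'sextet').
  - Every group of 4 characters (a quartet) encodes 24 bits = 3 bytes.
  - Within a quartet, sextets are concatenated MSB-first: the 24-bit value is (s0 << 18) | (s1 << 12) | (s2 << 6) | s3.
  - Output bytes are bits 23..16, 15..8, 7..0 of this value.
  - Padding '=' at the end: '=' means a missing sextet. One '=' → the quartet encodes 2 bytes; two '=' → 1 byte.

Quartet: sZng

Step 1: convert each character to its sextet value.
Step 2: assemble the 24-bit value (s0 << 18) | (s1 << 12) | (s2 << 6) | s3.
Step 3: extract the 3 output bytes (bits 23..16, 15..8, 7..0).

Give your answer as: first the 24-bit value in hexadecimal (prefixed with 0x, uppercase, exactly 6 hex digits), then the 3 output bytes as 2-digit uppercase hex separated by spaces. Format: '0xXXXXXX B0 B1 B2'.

Answer: 0xB199E0 B1 99 E0

Derivation:
Sextets: s=44, Z=25, n=39, g=32
24-bit: (44<<18) | (25<<12) | (39<<6) | 32
      = 0xB00000 | 0x019000 | 0x0009C0 | 0x000020
      = 0xB199E0
Bytes: (v>>16)&0xFF=B1, (v>>8)&0xFF=99, v&0xFF=E0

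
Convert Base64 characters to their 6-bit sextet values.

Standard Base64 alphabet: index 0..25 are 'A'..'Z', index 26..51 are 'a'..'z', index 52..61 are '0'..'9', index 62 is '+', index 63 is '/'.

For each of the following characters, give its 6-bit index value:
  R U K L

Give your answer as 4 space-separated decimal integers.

Answer: 17 20 10 11

Derivation:
'R': A..Z range, ord('R') − ord('A') = 17
'U': A..Z range, ord('U') − ord('A') = 20
'K': A..Z range, ord('K') − ord('A') = 10
'L': A..Z range, ord('L') − ord('A') = 11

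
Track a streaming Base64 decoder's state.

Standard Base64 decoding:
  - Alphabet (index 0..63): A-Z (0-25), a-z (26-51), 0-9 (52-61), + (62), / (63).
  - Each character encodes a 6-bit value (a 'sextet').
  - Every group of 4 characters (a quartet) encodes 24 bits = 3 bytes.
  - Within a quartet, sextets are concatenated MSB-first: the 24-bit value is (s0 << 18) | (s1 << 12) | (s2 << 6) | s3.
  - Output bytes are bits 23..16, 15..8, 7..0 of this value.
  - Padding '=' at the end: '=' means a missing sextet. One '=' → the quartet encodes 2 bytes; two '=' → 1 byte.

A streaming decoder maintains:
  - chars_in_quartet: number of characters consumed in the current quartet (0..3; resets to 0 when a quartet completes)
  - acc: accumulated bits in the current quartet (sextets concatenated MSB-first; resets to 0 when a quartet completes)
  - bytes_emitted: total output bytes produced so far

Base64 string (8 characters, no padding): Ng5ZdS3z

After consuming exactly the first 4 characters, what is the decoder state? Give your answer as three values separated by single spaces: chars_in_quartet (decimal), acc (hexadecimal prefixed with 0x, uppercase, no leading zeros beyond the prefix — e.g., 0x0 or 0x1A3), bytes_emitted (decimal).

After char 0 ('N'=13): chars_in_quartet=1 acc=0xD bytes_emitted=0
After char 1 ('g'=32): chars_in_quartet=2 acc=0x360 bytes_emitted=0
After char 2 ('5'=57): chars_in_quartet=3 acc=0xD839 bytes_emitted=0
After char 3 ('Z'=25): chars_in_quartet=4 acc=0x360E59 -> emit 36 0E 59, reset; bytes_emitted=3

Answer: 0 0x0 3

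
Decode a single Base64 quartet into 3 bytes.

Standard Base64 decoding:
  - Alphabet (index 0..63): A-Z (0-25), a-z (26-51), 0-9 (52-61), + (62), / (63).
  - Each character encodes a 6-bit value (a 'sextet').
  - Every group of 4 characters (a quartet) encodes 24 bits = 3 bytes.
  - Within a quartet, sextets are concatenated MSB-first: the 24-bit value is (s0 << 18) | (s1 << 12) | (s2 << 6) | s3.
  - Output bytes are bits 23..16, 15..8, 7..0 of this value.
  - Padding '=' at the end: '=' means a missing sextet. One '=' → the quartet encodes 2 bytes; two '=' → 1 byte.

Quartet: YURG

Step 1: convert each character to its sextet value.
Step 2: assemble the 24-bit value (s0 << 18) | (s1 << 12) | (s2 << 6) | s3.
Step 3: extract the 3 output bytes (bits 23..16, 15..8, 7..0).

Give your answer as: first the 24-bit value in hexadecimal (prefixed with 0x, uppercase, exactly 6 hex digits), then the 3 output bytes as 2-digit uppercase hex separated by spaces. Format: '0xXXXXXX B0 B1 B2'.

Sextets: Y=24, U=20, R=17, G=6
24-bit: (24<<18) | (20<<12) | (17<<6) | 6
      = 0x600000 | 0x014000 | 0x000440 | 0x000006
      = 0x614446
Bytes: (v>>16)&0xFF=61, (v>>8)&0xFF=44, v&0xFF=46

Answer: 0x614446 61 44 46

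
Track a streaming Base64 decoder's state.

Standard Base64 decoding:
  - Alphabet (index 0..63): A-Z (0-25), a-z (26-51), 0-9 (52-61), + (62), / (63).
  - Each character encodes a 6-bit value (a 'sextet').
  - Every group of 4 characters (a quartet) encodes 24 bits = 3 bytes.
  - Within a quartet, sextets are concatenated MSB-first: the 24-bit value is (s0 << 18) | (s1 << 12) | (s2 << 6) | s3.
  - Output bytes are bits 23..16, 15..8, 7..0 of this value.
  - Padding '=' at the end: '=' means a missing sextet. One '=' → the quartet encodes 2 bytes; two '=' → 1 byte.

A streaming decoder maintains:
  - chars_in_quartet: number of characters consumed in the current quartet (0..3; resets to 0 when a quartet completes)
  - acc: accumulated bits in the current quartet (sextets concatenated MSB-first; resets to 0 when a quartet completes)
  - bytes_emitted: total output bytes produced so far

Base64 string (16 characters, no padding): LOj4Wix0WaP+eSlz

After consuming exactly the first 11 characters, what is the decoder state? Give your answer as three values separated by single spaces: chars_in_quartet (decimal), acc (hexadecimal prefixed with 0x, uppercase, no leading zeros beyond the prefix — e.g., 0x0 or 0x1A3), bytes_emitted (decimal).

Answer: 3 0x1668F 6

Derivation:
After char 0 ('L'=11): chars_in_quartet=1 acc=0xB bytes_emitted=0
After char 1 ('O'=14): chars_in_quartet=2 acc=0x2CE bytes_emitted=0
After char 2 ('j'=35): chars_in_quartet=3 acc=0xB3A3 bytes_emitted=0
After char 3 ('4'=56): chars_in_quartet=4 acc=0x2CE8F8 -> emit 2C E8 F8, reset; bytes_emitted=3
After char 4 ('W'=22): chars_in_quartet=1 acc=0x16 bytes_emitted=3
After char 5 ('i'=34): chars_in_quartet=2 acc=0x5A2 bytes_emitted=3
After char 6 ('x'=49): chars_in_quartet=3 acc=0x168B1 bytes_emitted=3
After char 7 ('0'=52): chars_in_quartet=4 acc=0x5A2C74 -> emit 5A 2C 74, reset; bytes_emitted=6
After char 8 ('W'=22): chars_in_quartet=1 acc=0x16 bytes_emitted=6
After char 9 ('a'=26): chars_in_quartet=2 acc=0x59A bytes_emitted=6
After char 10 ('P'=15): chars_in_quartet=3 acc=0x1668F bytes_emitted=6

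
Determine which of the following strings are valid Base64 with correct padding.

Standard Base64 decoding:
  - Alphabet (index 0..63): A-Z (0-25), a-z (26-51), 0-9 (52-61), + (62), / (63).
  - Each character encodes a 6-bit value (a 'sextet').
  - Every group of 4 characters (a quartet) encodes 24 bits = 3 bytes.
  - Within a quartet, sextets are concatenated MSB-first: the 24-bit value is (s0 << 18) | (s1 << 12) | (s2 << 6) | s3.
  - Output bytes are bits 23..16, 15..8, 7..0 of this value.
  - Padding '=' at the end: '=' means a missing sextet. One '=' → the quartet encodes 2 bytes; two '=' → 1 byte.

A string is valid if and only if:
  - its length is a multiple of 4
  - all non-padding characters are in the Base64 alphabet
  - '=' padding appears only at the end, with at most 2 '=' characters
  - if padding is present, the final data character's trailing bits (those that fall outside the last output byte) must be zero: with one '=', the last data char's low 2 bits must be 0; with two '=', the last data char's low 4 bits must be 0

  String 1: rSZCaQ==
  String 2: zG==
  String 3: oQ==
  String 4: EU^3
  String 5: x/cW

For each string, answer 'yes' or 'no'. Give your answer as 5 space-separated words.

String 1: 'rSZCaQ==' → valid
String 2: 'zG==' → invalid (bad trailing bits)
String 3: 'oQ==' → valid
String 4: 'EU^3' → invalid (bad char(s): ['^'])
String 5: 'x/cW' → valid

Answer: yes no yes no yes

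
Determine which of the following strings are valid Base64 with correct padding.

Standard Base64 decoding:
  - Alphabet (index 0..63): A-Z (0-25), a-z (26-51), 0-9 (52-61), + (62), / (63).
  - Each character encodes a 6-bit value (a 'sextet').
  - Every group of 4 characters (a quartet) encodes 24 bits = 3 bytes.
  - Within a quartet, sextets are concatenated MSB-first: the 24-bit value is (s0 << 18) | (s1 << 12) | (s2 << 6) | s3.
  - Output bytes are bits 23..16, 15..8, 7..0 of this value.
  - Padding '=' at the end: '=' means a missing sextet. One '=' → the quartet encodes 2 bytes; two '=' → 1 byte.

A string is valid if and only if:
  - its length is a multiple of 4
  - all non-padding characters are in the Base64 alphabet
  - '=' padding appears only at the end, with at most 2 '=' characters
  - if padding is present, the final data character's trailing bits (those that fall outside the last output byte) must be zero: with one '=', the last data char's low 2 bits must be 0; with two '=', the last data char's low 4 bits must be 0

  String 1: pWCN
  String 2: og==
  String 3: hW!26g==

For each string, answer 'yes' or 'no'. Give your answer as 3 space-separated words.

Answer: yes yes no

Derivation:
String 1: 'pWCN' → valid
String 2: 'og==' → valid
String 3: 'hW!26g==' → invalid (bad char(s): ['!'])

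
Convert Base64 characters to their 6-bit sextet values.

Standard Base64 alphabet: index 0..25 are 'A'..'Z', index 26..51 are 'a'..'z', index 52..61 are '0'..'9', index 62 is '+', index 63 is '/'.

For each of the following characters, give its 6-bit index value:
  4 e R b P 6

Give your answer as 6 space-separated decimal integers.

Answer: 56 30 17 27 15 58

Derivation:
'4': 0..9 range, 52 + ord('4') − ord('0') = 56
'e': a..z range, 26 + ord('e') − ord('a') = 30
'R': A..Z range, ord('R') − ord('A') = 17
'b': a..z range, 26 + ord('b') − ord('a') = 27
'P': A..Z range, ord('P') − ord('A') = 15
'6': 0..9 range, 52 + ord('6') − ord('0') = 58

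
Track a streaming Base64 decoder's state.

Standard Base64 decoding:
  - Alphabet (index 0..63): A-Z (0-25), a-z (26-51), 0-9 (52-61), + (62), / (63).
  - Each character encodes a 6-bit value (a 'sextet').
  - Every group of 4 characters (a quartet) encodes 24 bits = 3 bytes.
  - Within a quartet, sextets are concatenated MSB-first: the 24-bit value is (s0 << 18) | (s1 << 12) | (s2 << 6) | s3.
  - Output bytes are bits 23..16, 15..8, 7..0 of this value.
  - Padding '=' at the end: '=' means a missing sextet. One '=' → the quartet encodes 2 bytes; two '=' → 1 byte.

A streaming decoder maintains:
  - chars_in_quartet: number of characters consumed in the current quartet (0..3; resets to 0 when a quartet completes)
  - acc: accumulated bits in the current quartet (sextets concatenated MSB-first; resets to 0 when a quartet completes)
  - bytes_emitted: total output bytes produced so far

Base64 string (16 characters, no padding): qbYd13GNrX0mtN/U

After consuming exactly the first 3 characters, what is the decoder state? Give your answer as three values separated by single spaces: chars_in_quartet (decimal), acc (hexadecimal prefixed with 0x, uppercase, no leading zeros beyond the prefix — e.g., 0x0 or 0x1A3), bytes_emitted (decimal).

After char 0 ('q'=42): chars_in_quartet=1 acc=0x2A bytes_emitted=0
After char 1 ('b'=27): chars_in_quartet=2 acc=0xA9B bytes_emitted=0
After char 2 ('Y'=24): chars_in_quartet=3 acc=0x2A6D8 bytes_emitted=0

Answer: 3 0x2A6D8 0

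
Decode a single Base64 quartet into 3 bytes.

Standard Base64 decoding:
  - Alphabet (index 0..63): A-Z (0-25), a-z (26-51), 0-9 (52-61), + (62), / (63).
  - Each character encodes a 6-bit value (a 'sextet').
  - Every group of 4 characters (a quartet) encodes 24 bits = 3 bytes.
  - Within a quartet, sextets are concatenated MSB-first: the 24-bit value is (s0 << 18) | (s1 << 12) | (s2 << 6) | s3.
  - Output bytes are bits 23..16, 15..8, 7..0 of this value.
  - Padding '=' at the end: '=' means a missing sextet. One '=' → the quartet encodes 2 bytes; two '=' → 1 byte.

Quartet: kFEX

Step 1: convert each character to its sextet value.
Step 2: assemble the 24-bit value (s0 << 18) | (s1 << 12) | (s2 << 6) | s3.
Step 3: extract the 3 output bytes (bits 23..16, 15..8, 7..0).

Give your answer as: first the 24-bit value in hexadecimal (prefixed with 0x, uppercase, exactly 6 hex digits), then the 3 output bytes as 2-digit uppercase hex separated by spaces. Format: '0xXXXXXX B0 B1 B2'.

Answer: 0x905117 90 51 17

Derivation:
Sextets: k=36, F=5, E=4, X=23
24-bit: (36<<18) | (5<<12) | (4<<6) | 23
      = 0x900000 | 0x005000 | 0x000100 | 0x000017
      = 0x905117
Bytes: (v>>16)&0xFF=90, (v>>8)&0xFF=51, v&0xFF=17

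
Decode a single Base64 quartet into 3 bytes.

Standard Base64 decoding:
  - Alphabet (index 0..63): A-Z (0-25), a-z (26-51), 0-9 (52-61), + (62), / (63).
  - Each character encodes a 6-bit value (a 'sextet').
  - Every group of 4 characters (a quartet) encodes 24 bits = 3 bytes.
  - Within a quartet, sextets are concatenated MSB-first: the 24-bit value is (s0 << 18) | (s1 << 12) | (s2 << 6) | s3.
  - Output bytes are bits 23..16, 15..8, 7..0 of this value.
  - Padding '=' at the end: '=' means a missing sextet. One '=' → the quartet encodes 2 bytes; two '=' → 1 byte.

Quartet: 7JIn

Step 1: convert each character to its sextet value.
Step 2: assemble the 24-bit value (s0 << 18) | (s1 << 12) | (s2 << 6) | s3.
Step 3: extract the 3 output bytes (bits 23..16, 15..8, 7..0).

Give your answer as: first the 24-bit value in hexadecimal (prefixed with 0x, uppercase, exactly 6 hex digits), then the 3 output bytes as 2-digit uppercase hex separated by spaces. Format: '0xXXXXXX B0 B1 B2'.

Sextets: 7=59, J=9, I=8, n=39
24-bit: (59<<18) | (9<<12) | (8<<6) | 39
      = 0xEC0000 | 0x009000 | 0x000200 | 0x000027
      = 0xEC9227
Bytes: (v>>16)&0xFF=EC, (v>>8)&0xFF=92, v&0xFF=27

Answer: 0xEC9227 EC 92 27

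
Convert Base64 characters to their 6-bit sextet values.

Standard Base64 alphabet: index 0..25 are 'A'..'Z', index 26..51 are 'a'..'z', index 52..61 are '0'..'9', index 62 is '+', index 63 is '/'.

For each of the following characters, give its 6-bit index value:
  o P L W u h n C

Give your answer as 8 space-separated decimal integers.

Answer: 40 15 11 22 46 33 39 2

Derivation:
'o': a..z range, 26 + ord('o') − ord('a') = 40
'P': A..Z range, ord('P') − ord('A') = 15
'L': A..Z range, ord('L') − ord('A') = 11
'W': A..Z range, ord('W') − ord('A') = 22
'u': a..z range, 26 + ord('u') − ord('a') = 46
'h': a..z range, 26 + ord('h') − ord('a') = 33
'n': a..z range, 26 + ord('n') − ord('a') = 39
'C': A..Z range, ord('C') − ord('A') = 2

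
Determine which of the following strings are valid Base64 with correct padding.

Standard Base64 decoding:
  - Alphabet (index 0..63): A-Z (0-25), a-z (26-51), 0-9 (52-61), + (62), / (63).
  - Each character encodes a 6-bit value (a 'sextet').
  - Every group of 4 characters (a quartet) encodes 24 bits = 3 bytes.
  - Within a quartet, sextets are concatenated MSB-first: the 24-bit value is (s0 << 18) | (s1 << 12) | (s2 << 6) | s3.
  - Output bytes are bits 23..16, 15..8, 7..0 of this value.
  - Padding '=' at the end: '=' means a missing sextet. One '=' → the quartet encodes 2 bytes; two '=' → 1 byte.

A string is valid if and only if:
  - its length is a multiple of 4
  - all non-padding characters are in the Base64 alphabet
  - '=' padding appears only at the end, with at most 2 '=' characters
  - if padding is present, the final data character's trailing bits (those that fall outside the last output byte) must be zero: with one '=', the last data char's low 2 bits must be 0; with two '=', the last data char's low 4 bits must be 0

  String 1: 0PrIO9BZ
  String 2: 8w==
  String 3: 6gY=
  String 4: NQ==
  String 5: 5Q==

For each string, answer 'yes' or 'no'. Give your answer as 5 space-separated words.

Answer: yes yes yes yes yes

Derivation:
String 1: '0PrIO9BZ' → valid
String 2: '8w==' → valid
String 3: '6gY=' → valid
String 4: 'NQ==' → valid
String 5: '5Q==' → valid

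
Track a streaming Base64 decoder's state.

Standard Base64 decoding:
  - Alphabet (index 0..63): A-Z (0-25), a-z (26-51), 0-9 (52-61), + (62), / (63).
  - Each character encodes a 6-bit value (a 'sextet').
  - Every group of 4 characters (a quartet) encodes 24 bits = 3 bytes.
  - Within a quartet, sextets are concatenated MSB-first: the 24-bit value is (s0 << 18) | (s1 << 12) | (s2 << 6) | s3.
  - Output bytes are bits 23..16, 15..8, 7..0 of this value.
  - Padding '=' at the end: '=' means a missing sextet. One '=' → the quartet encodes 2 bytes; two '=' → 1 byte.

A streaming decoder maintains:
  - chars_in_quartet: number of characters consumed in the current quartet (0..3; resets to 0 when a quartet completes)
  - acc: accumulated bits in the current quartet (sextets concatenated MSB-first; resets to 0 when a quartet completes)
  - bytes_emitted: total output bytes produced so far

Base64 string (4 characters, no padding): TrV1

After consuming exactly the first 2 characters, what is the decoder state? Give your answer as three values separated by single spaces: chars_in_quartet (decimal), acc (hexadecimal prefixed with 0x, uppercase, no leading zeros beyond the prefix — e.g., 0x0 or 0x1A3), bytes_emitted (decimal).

After char 0 ('T'=19): chars_in_quartet=1 acc=0x13 bytes_emitted=0
After char 1 ('r'=43): chars_in_quartet=2 acc=0x4EB bytes_emitted=0

Answer: 2 0x4EB 0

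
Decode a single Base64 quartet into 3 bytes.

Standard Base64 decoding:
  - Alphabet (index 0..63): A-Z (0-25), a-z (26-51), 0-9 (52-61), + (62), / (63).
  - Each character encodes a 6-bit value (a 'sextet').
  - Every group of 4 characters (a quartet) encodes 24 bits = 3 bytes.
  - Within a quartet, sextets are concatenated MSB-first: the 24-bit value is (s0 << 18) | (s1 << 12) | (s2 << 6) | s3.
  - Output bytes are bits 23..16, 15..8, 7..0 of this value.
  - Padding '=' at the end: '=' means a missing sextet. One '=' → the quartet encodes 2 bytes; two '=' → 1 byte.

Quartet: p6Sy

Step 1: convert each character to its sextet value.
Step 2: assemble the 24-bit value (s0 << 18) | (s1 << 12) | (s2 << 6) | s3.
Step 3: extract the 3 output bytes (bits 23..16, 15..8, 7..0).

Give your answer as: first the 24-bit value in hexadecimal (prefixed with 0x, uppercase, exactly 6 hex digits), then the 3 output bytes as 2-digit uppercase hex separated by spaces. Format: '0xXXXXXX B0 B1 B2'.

Answer: 0xA7A4B2 A7 A4 B2

Derivation:
Sextets: p=41, 6=58, S=18, y=50
24-bit: (41<<18) | (58<<12) | (18<<6) | 50
      = 0xA40000 | 0x03A000 | 0x000480 | 0x000032
      = 0xA7A4B2
Bytes: (v>>16)&0xFF=A7, (v>>8)&0xFF=A4, v&0xFF=B2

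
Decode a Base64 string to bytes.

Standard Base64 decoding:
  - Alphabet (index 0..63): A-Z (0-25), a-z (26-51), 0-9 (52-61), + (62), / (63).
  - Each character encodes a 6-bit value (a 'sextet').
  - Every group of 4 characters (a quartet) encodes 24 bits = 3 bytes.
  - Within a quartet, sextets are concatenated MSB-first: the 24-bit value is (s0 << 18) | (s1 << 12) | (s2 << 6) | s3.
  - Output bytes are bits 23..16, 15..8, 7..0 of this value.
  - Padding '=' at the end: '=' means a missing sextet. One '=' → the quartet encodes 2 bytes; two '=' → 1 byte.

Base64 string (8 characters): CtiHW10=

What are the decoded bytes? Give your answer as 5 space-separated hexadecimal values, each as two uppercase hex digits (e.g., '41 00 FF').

Answer: 0A D8 87 5B 5D

Derivation:
After char 0 ('C'=2): chars_in_quartet=1 acc=0x2 bytes_emitted=0
After char 1 ('t'=45): chars_in_quartet=2 acc=0xAD bytes_emitted=0
After char 2 ('i'=34): chars_in_quartet=3 acc=0x2B62 bytes_emitted=0
After char 3 ('H'=7): chars_in_quartet=4 acc=0xAD887 -> emit 0A D8 87, reset; bytes_emitted=3
After char 4 ('W'=22): chars_in_quartet=1 acc=0x16 bytes_emitted=3
After char 5 ('1'=53): chars_in_quartet=2 acc=0x5B5 bytes_emitted=3
After char 6 ('0'=52): chars_in_quartet=3 acc=0x16D74 bytes_emitted=3
Padding '=': partial quartet acc=0x16D74 -> emit 5B 5D; bytes_emitted=5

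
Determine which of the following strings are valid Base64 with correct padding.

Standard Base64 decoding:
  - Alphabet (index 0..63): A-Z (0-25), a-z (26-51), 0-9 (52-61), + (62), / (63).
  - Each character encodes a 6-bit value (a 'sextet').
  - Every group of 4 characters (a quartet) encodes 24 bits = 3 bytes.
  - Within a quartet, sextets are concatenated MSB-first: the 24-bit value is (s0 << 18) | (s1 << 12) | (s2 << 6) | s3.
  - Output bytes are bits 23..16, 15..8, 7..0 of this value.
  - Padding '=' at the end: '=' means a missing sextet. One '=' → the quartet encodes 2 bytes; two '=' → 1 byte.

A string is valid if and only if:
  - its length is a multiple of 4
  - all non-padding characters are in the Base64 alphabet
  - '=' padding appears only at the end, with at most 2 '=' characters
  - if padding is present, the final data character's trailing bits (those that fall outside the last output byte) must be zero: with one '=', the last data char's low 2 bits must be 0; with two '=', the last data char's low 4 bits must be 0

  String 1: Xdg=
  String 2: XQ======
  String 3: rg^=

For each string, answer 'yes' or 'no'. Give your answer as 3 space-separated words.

String 1: 'Xdg=' → valid
String 2: 'XQ======' → invalid (6 pad chars (max 2))
String 3: 'rg^=' → invalid (bad char(s): ['^'])

Answer: yes no no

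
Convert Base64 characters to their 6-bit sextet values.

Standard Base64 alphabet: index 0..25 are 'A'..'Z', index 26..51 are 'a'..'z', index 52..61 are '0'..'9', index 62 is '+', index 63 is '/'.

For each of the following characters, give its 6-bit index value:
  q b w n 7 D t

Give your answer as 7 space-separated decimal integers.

'q': a..z range, 26 + ord('q') − ord('a') = 42
'b': a..z range, 26 + ord('b') − ord('a') = 27
'w': a..z range, 26 + ord('w') − ord('a') = 48
'n': a..z range, 26 + ord('n') − ord('a') = 39
'7': 0..9 range, 52 + ord('7') − ord('0') = 59
'D': A..Z range, ord('D') − ord('A') = 3
't': a..z range, 26 + ord('t') − ord('a') = 45

Answer: 42 27 48 39 59 3 45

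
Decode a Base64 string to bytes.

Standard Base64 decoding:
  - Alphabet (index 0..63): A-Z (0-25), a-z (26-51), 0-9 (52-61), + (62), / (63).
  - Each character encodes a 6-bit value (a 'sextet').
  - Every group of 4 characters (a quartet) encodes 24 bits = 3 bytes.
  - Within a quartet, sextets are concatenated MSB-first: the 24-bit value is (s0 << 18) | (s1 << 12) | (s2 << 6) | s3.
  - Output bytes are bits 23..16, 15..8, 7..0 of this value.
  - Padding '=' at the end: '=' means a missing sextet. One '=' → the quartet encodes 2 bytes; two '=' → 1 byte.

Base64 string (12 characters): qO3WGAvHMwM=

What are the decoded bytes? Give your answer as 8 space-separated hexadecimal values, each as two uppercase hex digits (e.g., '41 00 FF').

Answer: A8 ED D6 18 0B C7 33 03

Derivation:
After char 0 ('q'=42): chars_in_quartet=1 acc=0x2A bytes_emitted=0
After char 1 ('O'=14): chars_in_quartet=2 acc=0xA8E bytes_emitted=0
After char 2 ('3'=55): chars_in_quartet=3 acc=0x2A3B7 bytes_emitted=0
After char 3 ('W'=22): chars_in_quartet=4 acc=0xA8EDD6 -> emit A8 ED D6, reset; bytes_emitted=3
After char 4 ('G'=6): chars_in_quartet=1 acc=0x6 bytes_emitted=3
After char 5 ('A'=0): chars_in_quartet=2 acc=0x180 bytes_emitted=3
After char 6 ('v'=47): chars_in_quartet=3 acc=0x602F bytes_emitted=3
After char 7 ('H'=7): chars_in_quartet=4 acc=0x180BC7 -> emit 18 0B C7, reset; bytes_emitted=6
After char 8 ('M'=12): chars_in_quartet=1 acc=0xC bytes_emitted=6
After char 9 ('w'=48): chars_in_quartet=2 acc=0x330 bytes_emitted=6
After char 10 ('M'=12): chars_in_quartet=3 acc=0xCC0C bytes_emitted=6
Padding '=': partial quartet acc=0xCC0C -> emit 33 03; bytes_emitted=8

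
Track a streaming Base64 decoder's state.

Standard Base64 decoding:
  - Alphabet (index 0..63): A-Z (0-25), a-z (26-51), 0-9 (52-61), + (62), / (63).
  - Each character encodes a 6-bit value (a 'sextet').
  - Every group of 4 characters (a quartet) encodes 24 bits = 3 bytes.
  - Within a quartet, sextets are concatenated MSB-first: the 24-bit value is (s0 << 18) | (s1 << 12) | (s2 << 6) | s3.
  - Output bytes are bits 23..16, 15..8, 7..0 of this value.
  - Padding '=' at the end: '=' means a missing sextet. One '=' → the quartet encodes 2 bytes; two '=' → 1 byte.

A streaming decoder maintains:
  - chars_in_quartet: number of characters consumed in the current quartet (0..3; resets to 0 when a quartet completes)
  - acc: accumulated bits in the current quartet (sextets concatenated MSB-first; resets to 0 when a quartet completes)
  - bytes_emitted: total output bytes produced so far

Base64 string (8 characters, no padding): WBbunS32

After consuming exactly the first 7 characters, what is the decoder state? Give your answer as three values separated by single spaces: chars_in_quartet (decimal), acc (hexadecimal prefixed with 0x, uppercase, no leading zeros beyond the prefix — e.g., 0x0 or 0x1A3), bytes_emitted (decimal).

After char 0 ('W'=22): chars_in_quartet=1 acc=0x16 bytes_emitted=0
After char 1 ('B'=1): chars_in_quartet=2 acc=0x581 bytes_emitted=0
After char 2 ('b'=27): chars_in_quartet=3 acc=0x1605B bytes_emitted=0
After char 3 ('u'=46): chars_in_quartet=4 acc=0x5816EE -> emit 58 16 EE, reset; bytes_emitted=3
After char 4 ('n'=39): chars_in_quartet=1 acc=0x27 bytes_emitted=3
After char 5 ('S'=18): chars_in_quartet=2 acc=0x9D2 bytes_emitted=3
After char 6 ('3'=55): chars_in_quartet=3 acc=0x274B7 bytes_emitted=3

Answer: 3 0x274B7 3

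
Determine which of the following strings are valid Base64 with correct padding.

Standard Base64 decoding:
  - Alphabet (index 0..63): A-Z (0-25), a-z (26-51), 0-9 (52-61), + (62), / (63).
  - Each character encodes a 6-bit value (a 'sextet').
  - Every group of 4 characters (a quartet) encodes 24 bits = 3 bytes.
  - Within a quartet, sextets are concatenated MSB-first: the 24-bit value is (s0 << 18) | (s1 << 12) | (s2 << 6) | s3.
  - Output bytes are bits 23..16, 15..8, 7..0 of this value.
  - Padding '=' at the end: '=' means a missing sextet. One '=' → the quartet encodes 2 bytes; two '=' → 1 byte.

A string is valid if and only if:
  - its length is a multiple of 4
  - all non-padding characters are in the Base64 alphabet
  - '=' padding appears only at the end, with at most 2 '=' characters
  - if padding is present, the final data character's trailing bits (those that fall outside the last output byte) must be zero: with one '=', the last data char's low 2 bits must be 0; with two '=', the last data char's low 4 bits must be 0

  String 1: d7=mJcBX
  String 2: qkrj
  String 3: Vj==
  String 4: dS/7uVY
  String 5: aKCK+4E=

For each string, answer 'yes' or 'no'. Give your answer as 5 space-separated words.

Answer: no yes no no yes

Derivation:
String 1: 'd7=mJcBX' → invalid (bad char(s): ['=']; '=' in middle)
String 2: 'qkrj' → valid
String 3: 'Vj==' → invalid (bad trailing bits)
String 4: 'dS/7uVY' → invalid (len=7 not mult of 4)
String 5: 'aKCK+4E=' → valid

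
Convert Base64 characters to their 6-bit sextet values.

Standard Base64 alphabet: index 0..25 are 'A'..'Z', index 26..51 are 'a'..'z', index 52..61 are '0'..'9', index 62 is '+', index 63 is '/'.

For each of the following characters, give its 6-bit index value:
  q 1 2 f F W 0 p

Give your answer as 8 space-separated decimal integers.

'q': a..z range, 26 + ord('q') − ord('a') = 42
'1': 0..9 range, 52 + ord('1') − ord('0') = 53
'2': 0..9 range, 52 + ord('2') − ord('0') = 54
'f': a..z range, 26 + ord('f') − ord('a') = 31
'F': A..Z range, ord('F') − ord('A') = 5
'W': A..Z range, ord('W') − ord('A') = 22
'0': 0..9 range, 52 + ord('0') − ord('0') = 52
'p': a..z range, 26 + ord('p') − ord('a') = 41

Answer: 42 53 54 31 5 22 52 41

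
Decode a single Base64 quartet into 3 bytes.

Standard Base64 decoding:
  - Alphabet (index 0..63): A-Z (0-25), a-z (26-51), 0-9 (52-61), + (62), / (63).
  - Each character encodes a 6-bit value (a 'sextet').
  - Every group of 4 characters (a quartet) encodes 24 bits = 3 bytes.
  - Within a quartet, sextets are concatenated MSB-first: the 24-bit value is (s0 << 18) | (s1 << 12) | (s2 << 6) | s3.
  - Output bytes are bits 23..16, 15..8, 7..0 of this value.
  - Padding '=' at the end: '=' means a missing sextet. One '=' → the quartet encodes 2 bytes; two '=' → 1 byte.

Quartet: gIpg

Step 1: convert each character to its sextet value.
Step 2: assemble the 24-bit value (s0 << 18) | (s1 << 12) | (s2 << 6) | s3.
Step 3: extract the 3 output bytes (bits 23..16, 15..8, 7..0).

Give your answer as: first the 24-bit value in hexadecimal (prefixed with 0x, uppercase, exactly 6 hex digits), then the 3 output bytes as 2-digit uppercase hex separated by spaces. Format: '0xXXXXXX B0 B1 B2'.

Answer: 0x808A60 80 8A 60

Derivation:
Sextets: g=32, I=8, p=41, g=32
24-bit: (32<<18) | (8<<12) | (41<<6) | 32
      = 0x800000 | 0x008000 | 0x000A40 | 0x000020
      = 0x808A60
Bytes: (v>>16)&0xFF=80, (v>>8)&0xFF=8A, v&0xFF=60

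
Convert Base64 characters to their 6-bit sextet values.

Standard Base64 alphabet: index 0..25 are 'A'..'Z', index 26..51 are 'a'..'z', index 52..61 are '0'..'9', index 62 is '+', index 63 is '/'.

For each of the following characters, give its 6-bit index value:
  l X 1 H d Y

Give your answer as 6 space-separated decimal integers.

Answer: 37 23 53 7 29 24

Derivation:
'l': a..z range, 26 + ord('l') − ord('a') = 37
'X': A..Z range, ord('X') − ord('A') = 23
'1': 0..9 range, 52 + ord('1') − ord('0') = 53
'H': A..Z range, ord('H') − ord('A') = 7
'd': a..z range, 26 + ord('d') − ord('a') = 29
'Y': A..Z range, ord('Y') − ord('A') = 24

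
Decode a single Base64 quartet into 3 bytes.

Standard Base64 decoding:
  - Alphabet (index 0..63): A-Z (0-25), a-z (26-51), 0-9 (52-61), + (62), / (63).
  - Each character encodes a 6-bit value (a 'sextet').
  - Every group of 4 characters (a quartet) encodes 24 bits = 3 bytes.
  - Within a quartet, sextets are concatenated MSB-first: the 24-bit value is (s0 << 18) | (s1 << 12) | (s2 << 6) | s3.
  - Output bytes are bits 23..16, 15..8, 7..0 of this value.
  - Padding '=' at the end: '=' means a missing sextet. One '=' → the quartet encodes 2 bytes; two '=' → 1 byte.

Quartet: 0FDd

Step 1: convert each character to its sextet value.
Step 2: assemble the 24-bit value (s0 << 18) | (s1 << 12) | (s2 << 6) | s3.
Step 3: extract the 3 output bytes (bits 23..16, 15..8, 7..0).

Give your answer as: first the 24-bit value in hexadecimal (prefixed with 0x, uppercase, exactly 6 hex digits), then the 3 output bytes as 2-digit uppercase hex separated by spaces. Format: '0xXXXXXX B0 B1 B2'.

Answer: 0xD050DD D0 50 DD

Derivation:
Sextets: 0=52, F=5, D=3, d=29
24-bit: (52<<18) | (5<<12) | (3<<6) | 29
      = 0xD00000 | 0x005000 | 0x0000C0 | 0x00001D
      = 0xD050DD
Bytes: (v>>16)&0xFF=D0, (v>>8)&0xFF=50, v&0xFF=DD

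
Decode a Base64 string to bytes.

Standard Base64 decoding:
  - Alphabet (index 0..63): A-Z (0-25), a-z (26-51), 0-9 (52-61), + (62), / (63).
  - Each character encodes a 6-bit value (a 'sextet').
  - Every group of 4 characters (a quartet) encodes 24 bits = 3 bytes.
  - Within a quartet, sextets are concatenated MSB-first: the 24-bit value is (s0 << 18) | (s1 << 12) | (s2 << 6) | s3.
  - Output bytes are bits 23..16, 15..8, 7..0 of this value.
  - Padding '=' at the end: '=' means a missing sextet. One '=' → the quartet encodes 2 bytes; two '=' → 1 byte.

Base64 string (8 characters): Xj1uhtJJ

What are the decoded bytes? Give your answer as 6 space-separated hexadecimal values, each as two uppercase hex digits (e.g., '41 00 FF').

After char 0 ('X'=23): chars_in_quartet=1 acc=0x17 bytes_emitted=0
After char 1 ('j'=35): chars_in_quartet=2 acc=0x5E3 bytes_emitted=0
After char 2 ('1'=53): chars_in_quartet=3 acc=0x178F5 bytes_emitted=0
After char 3 ('u'=46): chars_in_quartet=4 acc=0x5E3D6E -> emit 5E 3D 6E, reset; bytes_emitted=3
After char 4 ('h'=33): chars_in_quartet=1 acc=0x21 bytes_emitted=3
After char 5 ('t'=45): chars_in_quartet=2 acc=0x86D bytes_emitted=3
After char 6 ('J'=9): chars_in_quartet=3 acc=0x21B49 bytes_emitted=3
After char 7 ('J'=9): chars_in_quartet=4 acc=0x86D249 -> emit 86 D2 49, reset; bytes_emitted=6

Answer: 5E 3D 6E 86 D2 49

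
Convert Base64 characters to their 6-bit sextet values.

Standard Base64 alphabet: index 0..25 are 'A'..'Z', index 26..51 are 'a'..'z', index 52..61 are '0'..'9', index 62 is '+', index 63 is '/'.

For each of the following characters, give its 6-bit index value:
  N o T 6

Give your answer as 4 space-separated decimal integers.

'N': A..Z range, ord('N') − ord('A') = 13
'o': a..z range, 26 + ord('o') − ord('a') = 40
'T': A..Z range, ord('T') − ord('A') = 19
'6': 0..9 range, 52 + ord('6') − ord('0') = 58

Answer: 13 40 19 58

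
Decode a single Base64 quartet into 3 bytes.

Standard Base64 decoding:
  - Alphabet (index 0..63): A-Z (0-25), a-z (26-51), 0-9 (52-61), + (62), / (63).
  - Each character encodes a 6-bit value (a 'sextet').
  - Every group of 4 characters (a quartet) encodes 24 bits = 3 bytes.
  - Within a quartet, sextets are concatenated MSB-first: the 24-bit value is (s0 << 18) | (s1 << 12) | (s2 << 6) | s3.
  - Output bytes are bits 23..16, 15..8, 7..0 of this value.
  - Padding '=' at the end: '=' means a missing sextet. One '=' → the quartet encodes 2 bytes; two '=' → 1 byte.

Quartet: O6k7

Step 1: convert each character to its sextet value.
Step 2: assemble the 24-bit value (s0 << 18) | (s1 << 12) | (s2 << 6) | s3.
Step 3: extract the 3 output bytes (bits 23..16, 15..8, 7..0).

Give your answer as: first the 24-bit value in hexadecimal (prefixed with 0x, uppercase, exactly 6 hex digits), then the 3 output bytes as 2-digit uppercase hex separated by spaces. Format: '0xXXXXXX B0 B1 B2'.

Sextets: O=14, 6=58, k=36, 7=59
24-bit: (14<<18) | (58<<12) | (36<<6) | 59
      = 0x380000 | 0x03A000 | 0x000900 | 0x00003B
      = 0x3BA93B
Bytes: (v>>16)&0xFF=3B, (v>>8)&0xFF=A9, v&0xFF=3B

Answer: 0x3BA93B 3B A9 3B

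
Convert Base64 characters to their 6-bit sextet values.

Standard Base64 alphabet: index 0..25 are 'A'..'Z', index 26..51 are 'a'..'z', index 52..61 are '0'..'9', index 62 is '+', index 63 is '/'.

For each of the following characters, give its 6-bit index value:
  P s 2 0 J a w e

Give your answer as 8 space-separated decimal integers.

Answer: 15 44 54 52 9 26 48 30

Derivation:
'P': A..Z range, ord('P') − ord('A') = 15
's': a..z range, 26 + ord('s') − ord('a') = 44
'2': 0..9 range, 52 + ord('2') − ord('0') = 54
'0': 0..9 range, 52 + ord('0') − ord('0') = 52
'J': A..Z range, ord('J') − ord('A') = 9
'a': a..z range, 26 + ord('a') − ord('a') = 26
'w': a..z range, 26 + ord('w') − ord('a') = 48
'e': a..z range, 26 + ord('e') − ord('a') = 30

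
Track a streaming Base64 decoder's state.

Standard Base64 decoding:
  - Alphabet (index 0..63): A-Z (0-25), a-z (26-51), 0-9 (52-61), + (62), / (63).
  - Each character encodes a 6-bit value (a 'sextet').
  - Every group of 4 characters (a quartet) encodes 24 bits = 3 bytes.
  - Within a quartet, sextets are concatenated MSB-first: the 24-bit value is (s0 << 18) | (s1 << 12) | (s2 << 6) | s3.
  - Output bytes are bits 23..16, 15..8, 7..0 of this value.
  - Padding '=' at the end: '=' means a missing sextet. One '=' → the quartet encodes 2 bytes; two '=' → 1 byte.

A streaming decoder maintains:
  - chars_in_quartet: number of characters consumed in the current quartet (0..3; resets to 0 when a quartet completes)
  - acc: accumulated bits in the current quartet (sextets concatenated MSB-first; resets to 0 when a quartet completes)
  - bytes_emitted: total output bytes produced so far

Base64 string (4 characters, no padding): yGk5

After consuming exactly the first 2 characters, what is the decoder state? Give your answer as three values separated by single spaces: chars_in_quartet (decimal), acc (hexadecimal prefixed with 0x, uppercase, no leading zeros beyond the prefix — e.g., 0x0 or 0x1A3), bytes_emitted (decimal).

After char 0 ('y'=50): chars_in_quartet=1 acc=0x32 bytes_emitted=0
After char 1 ('G'=6): chars_in_quartet=2 acc=0xC86 bytes_emitted=0

Answer: 2 0xC86 0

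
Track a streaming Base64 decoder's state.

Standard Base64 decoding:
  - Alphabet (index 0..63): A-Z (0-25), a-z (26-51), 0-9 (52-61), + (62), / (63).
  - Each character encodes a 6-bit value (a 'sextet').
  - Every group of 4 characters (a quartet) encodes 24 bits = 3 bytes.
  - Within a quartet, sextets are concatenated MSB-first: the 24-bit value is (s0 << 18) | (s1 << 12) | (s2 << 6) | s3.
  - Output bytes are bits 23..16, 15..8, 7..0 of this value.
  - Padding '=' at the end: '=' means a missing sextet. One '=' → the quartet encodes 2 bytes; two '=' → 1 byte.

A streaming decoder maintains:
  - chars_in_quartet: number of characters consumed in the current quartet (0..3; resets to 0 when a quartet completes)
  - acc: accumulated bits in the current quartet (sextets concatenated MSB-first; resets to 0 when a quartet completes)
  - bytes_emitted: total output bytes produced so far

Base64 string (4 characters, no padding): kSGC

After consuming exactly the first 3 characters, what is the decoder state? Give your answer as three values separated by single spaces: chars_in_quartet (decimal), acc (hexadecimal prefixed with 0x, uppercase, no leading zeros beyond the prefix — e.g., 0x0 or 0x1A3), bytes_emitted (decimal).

After char 0 ('k'=36): chars_in_quartet=1 acc=0x24 bytes_emitted=0
After char 1 ('S'=18): chars_in_quartet=2 acc=0x912 bytes_emitted=0
After char 2 ('G'=6): chars_in_quartet=3 acc=0x24486 bytes_emitted=0

Answer: 3 0x24486 0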